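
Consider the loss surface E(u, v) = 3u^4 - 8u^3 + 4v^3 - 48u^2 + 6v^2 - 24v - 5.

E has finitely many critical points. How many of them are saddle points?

3

E separates as a function of u plus a function of v, so ∇E=0 decouples.
∂E/∂u = 12u(u - 4)(u + 2) = 0 at u ∈ {-2, 0, 4}; ∂E/∂v = 12(v - 1)(v + 2) = 0 at v ∈ {-2, 1}.
The Hessian is diagonal: diag(E_uu, E_vv). Second derivatives: E_uu(-2)=144, E_uu(0)=-96, E_uu(4)=288; E_vv(-2)=-36, E_vv(1)=36.
Saddle points occur where the two diagonal entries have opposite signs: (-2, -2), (0, 1), (4, -2). Count: 3.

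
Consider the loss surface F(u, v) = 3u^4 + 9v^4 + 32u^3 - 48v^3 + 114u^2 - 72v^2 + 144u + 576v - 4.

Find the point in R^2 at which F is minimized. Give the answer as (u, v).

F(u,v) separates as P(u) + Q(v) − 4, so its minimum is min P + min Q − 4.
P'(u) = 12(u + 1)(u + 3)(u + 4) vanishes at u ∈ {-4, -3, -1}; Q'(v) = 36(v - 4)(v - 2)(v + 2) vanishes at v ∈ {-2, 2, 4}.
Local minima of P (where P''>0): P(-4)=-32, P(-1)=-59. Local minima of Q: Q(-2)=-912, Q(4)=384.
So the global minimum of F is P(-1) + Q(-2) − 4 = -59 − 912 − 4 = -975, attained at (-1, -2).

(-1, -2)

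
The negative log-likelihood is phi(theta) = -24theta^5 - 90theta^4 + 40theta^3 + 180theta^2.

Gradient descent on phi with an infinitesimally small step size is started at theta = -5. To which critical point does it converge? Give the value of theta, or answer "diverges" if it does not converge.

-3

phi'(theta) = -120theta(theta - 1)(theta + 1)(theta + 3), so phi'(-5) = -28800.
Gradient descent moves in the -phi' direction, i.e. theta is increasing.
The nearest critical point in that direction is theta = -3, where phi'' = 2880 > 0 (a local minimum). The iterate converges there.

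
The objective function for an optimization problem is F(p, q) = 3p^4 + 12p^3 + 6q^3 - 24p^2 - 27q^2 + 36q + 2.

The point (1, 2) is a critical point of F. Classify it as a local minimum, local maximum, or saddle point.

The mixed partial ∂²F/∂p∂q is 0, so the Hessian at any point is diag(F_pp, F_qq) = diag(12(3p^2 + 6p - 4), 18(2q - 3)).
At (1, 2): H = diag(60, 18).
Both eigenvalues are positive, so H is positive definite: a local minimum.

local minimum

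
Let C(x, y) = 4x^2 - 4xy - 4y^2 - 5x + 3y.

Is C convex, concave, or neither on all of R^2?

C is quadratic, so its Hessian is the constant matrix H = [[8, -4], [-4, -8]].
det(H) = -80, tr(H) = 0.
det(H) < 0, so H is indefinite: neither convex nor concave.

neither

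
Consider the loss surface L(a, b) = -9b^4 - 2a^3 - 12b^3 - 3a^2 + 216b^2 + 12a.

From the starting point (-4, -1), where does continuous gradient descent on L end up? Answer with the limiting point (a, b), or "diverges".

(-2, 0)

L is separable, so gradient descent decouples: a follows -∂L/∂a, b follows -∂L/∂b.
∂L/∂a = -6(a - 1)(a + 2); at a=-4 this is -60, so a increases.
∂L/∂b = -36b(b - 3)(b + 4); at b=-1 this is -432, so b increases.
a converges to its nearest critical value -2 (a local min of the a-part); b converges to 0. The iterate converges to (-2, 0).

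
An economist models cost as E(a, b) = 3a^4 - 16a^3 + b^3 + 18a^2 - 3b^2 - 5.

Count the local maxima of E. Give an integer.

1

E separates as a function of a plus a function of b, so ∇E=0 decouples.
∂E/∂a = 12a(a - 3)(a - 1) = 0 at a ∈ {0, 1, 3}; ∂E/∂b = 3b(b - 2) = 0 at b ∈ {0, 2}.
The Hessian is diagonal: diag(E_aa, E_bb). Second derivatives: E_aa(0)=36, E_aa(1)=-24, E_aa(3)=72; E_bb(0)=-6, E_bb(2)=6.
Local maxima occur where both diagonal entries negative: (1, 0). Count: 1.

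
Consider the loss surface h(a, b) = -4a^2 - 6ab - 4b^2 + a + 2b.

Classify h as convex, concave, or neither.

h is quadratic, so its Hessian is the constant matrix H = [[-8, -6], [-6, -8]].
det(H) = 28, tr(H) = -16.
det(H) > 0 and tr(H) < 0, so H is negative definite everywhere: concave.

concave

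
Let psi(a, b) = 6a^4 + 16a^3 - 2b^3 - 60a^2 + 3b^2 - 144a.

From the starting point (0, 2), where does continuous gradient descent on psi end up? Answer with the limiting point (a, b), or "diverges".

diverges

psi is separable, so gradient descent decouples: a follows -∂psi/∂a, b follows -∂psi/∂b.
∂psi/∂a = 24(a - 2)(a + 1)(a + 3); at a=0 this is -144, so a increases.
∂psi/∂b = -6b(b - 1); at b=2 this is -12, so b increases.
The b-coordinate has no critical point in that direction and runs off to infinity.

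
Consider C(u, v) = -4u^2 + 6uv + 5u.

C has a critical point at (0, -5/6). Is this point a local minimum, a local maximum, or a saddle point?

saddle point

The Hessian of C is constant: H = [[-8, 6], [6, 0]].
det(H) = (-8)·0 − 6² = -36.
Since det(H) < 0, H is indefinite and the critical point is a saddle point.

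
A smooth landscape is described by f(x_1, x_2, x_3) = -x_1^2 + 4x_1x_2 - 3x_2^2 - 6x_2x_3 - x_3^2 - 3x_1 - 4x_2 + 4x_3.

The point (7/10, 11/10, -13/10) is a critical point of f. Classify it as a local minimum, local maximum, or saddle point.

The Hessian is constant: H = [[-2, 4, 0], [4, -6, -6], [0, -6, -2]].
Leading principal minors: Δ₁ = -2, Δ₂ = -4, Δ₃ = 80.
The minors fit neither the all-positive nor the alternating-sign pattern, so H is indefinite: a saddle point.

saddle point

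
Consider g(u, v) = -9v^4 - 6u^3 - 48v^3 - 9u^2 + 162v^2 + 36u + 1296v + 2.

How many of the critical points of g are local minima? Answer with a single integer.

1

g separates as a function of u plus a function of v, so ∇g=0 decouples.
∂g/∂u = -18(u - 1)(u + 2) = 0 at u ∈ {-2, 1}; ∂g/∂v = -36(v - 3)(v + 3)(v + 4) = 0 at v ∈ {-4, -3, 3}.
The Hessian is diagonal: diag(g_uu, g_vv). Second derivatives: g_uu(-2)=54, g_uu(1)=-54; g_vv(-4)=-252, g_vv(-3)=216, g_vv(3)=-1512.
Local minima occur where both diagonal entries positive: (-2, -3). Count: 1.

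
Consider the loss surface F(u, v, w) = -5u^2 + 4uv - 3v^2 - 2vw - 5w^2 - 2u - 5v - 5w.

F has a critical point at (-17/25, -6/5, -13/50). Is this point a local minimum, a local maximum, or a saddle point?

local maximum

The Hessian is constant: H = [[-10, 4, 0], [4, -6, -2], [0, -2, -10]].
Leading principal minors: Δ₁ = -10, Δ₂ = 44, Δ₃ = -400.
The minors alternate sign starting negative (−, +, −), so H is negative definite: a local maximum.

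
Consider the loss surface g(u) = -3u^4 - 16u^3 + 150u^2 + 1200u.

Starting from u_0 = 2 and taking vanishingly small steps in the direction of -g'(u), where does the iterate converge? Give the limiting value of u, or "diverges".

g'(u) = -12(u - 5)(u + 4)(u + 5), so g'(2) = 1512.
Gradient descent moves in the -g' direction, i.e. u is decreasing.
The nearest critical point in that direction is u = -4, where g'' = 108 > 0 (a local minimum). The iterate converges there.

-4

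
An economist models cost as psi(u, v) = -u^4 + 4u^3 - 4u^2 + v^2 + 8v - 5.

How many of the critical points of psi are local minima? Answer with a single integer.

psi separates as a function of u plus a function of v, so ∇psi=0 decouples.
∂psi/∂u = -4u(u - 2)(u - 1) = 0 at u ∈ {0, 1, 2}; ∂psi/∂v = 2(v + 4) = 0 at v ∈ {-4}.
The Hessian is diagonal: diag(psi_uu, psi_vv). Second derivatives: psi_uu(0)=-8, psi_uu(1)=4, psi_uu(2)=-8; psi_vv(-4)=2.
Local minima occur where both diagonal entries positive: (1, -4). Count: 1.

1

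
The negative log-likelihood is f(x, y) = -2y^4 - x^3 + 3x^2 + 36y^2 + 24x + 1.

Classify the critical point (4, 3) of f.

local maximum

The mixed partial ∂²f/∂x∂y is 0, so the Hessian at any point is diag(f_xx, f_yy) = diag(6(-x + 1), 24(-y^2 + 3)).
At (4, 3): H = diag(-18, -144).
Both eigenvalues are negative, so H is negative definite: a local maximum.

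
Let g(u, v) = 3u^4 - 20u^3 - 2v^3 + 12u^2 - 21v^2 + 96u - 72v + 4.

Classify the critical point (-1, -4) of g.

The mixed partial ∂²g/∂u∂v is 0, so the Hessian at any point is diag(g_uu, g_vv) = diag(12(3u^2 - 10u + 2), -6(2v + 7)).
At (-1, -4): H = diag(180, 6).
Both eigenvalues are positive, so H is positive definite: a local minimum.

local minimum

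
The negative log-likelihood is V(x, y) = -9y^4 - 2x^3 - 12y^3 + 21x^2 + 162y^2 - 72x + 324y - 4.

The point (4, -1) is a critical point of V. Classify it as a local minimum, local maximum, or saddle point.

The mixed partial ∂²V/∂x∂y is 0, so the Hessian at any point is diag(V_xx, V_yy) = diag(6(-2x + 7), 36(-3y^2 - 2y + 9)).
At (4, -1): H = diag(-6, 288).
The eigenvalues have opposite signs, so H is indefinite: a saddle point.

saddle point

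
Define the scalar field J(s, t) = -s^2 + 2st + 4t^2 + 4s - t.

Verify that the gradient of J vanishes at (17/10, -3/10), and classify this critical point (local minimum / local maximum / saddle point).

∇J = (-2s + 2t + 4, 2s + 8t - 1); substituting (17/10, -3/10) gives ∇J = (0, 0), so (17/10, -3/10) is indeed a critical point.
The Hessian of J is constant: H = [[-2, 2], [2, 8]].
det(H) = (-2)·8 − 2² = -20.
Since det(H) < 0, H is indefinite and the critical point is a saddle point.

saddle point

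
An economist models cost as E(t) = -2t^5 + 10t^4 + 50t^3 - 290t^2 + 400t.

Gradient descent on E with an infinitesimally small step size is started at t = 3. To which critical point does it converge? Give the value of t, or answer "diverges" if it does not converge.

2

E'(t) = -10(t - 5)(t - 2)(t - 1)(t + 4), so E'(3) = 280.
Gradient descent moves in the -E' direction, i.e. t is decreasing.
The nearest critical point in that direction is t = 2, where E'' = 180 > 0 (a local minimum). The iterate converges there.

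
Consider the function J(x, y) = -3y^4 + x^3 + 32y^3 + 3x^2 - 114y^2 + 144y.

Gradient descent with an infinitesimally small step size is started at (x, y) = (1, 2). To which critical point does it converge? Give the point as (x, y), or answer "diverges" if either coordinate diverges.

(0, 3)

J is separable, so gradient descent decouples: x follows -∂J/∂x, y follows -∂J/∂y.
∂J/∂x = 3x(x + 2); at x=1 this is 9, so x decreases.
∂J/∂y = -12(y - 4)(y - 3)(y - 1); at y=2 this is -24, so y increases.
x converges to its nearest critical value 0 (a local min of the x-part); y converges to 3. The iterate converges to (0, 3).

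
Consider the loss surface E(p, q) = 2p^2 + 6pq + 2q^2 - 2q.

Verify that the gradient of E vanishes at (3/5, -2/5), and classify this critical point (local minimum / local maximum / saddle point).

∇E = (4p + 6q, 6p + 4q - 2); substituting (3/5, -2/5) gives ∇E = (0, 0), so (3/5, -2/5) is indeed a critical point.
The Hessian of E is constant: H = [[4, 6], [6, 4]].
det(H) = 4·4 − 6² = -20.
Since det(H) < 0, H is indefinite and the critical point is a saddle point.

saddle point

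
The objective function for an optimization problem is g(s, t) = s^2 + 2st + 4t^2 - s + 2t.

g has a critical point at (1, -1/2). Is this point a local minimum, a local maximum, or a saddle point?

The Hessian of g is constant: H = [[2, 2], [2, 8]].
det(H) = 2·8 − 2² = 12.
det(H) > 0 and tr(H) = 10 > 0, so H is positive definite and the point is a local minimum.

local minimum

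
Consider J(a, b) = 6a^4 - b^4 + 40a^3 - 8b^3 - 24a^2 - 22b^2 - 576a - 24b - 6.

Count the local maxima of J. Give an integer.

J separates as a function of a plus a function of b, so ∇J=0 decouples.
∂J/∂a = 24(a - 2)(a + 3)(a + 4) = 0 at a ∈ {-4, -3, 2}; ∂J/∂b = -4(b + 1)(b + 2)(b + 3) = 0 at b ∈ {-3, -2, -1}.
The Hessian is diagonal: diag(J_aa, J_bb). Second derivatives: J_aa(-4)=144, J_aa(-3)=-120, J_aa(2)=720; J_bb(-3)=-8, J_bb(-2)=4, J_bb(-1)=-8.
Local maxima occur where both diagonal entries negative: (-3, -3), (-3, -1). Count: 2.

2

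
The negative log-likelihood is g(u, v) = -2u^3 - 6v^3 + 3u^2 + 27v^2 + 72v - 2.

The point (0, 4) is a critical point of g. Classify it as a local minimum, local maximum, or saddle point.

saddle point

The mixed partial ∂²g/∂u∂v is 0, so the Hessian at any point is diag(g_uu, g_vv) = diag(6(-2u + 1), 18(-2v + 3)).
At (0, 4): H = diag(6, -90).
The eigenvalues have opposite signs, so H is indefinite: a saddle point.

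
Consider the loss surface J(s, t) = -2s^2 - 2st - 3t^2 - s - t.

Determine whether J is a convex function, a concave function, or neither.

J is quadratic, so its Hessian is the constant matrix H = [[-4, -2], [-2, -6]].
det(H) = 20, tr(H) = -10.
det(H) > 0 and tr(H) < 0, so H is negative definite everywhere: concave.

concave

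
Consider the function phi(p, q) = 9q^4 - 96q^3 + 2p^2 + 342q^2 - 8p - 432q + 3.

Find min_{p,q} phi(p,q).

-182

phi(p,q) separates as A(p) + B(q) + 3, so its minimum is min A + min B + 3.
A'(p) = 4p - 8 vanishes at p ∈ {2}; B'(q) = 36(q - 4)(q - 3)(q - 1) vanishes at q ∈ {1, 3, 4}.
Local minima of A (where A''>0): A(2)=-8. Local minima of B: B(1)=-177, B(4)=-96.
So the global minimum of phi is A(2) + B(1) + 3 = -8 − 177 + 3 = -182, attained at (2, 1).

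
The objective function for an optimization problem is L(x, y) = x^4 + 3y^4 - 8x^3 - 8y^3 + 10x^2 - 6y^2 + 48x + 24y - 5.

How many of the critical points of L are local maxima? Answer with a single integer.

1

L separates as a function of x plus a function of y, so ∇L=0 decouples.
∂L/∂x = 4(x - 4)(x - 3)(x + 1) = 0 at x ∈ {-1, 3, 4}; ∂L/∂y = 12(y - 2)(y - 1)(y + 1) = 0 at y ∈ {-1, 1, 2}.
The Hessian is diagonal: diag(L_xx, L_yy). Second derivatives: L_xx(-1)=80, L_xx(3)=-16, L_xx(4)=20; L_yy(-1)=72, L_yy(1)=-24, L_yy(2)=36.
Local maxima occur where both diagonal entries negative: (3, 1). Count: 1.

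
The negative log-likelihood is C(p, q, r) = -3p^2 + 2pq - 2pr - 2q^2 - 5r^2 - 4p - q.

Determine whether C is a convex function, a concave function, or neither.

C is quadratic, so its Hessian is the constant matrix H = [[-6, 2, -2], [2, -4, 0], [-2, 0, -10]].
Leading principal minors: -6, 20, -184.
Signs alternate −, +, − ⇒ H ≺ 0 ⇒ concave.

concave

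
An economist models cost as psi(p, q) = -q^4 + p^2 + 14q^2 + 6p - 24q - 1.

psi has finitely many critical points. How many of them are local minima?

psi separates as a function of p plus a function of q, so ∇psi=0 decouples.
∂psi/∂p = 2(p + 3) = 0 at p ∈ {-3}; ∂psi/∂q = -4(q - 2)(q - 1)(q + 3) = 0 at q ∈ {-3, 1, 2}.
The Hessian is diagonal: diag(psi_pp, psi_qq). Second derivatives: psi_pp(-3)=2; psi_qq(-3)=-80, psi_qq(1)=16, psi_qq(2)=-20.
Local minima occur where both diagonal entries positive: (-3, 1). Count: 1.

1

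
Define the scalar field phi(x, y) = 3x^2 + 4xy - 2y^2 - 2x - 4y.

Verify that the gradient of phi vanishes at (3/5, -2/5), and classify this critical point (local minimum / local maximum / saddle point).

∇phi = (6x + 4y - 2, 4x - 4y - 4); substituting (3/5, -2/5) gives ∇phi = (0, 0), so (3/5, -2/5) is indeed a critical point.
The Hessian of phi is constant: H = [[6, 4], [4, -4]].
det(H) = 6·(-4) − 4² = -40.
Since det(H) < 0, H is indefinite and the critical point is a saddle point.

saddle point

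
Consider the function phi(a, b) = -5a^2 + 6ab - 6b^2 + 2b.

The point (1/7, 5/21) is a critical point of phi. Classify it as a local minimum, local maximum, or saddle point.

local maximum

The Hessian of phi is constant: H = [[-10, 6], [6, -12]].
det(H) = (-10)·(-12) − 6² = 84.
det(H) > 0 and tr(H) = -22 < 0, so H is negative definite and the point is a local maximum.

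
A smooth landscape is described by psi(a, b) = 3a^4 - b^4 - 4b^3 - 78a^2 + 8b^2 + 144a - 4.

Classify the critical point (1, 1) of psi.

The mixed partial ∂²psi/∂a∂b is 0, so the Hessian at any point is diag(psi_aa, psi_bb) = diag(12(3a^2 - 13), 4(-3b^2 - 6b + 4)).
At (1, 1): H = diag(-120, -20).
Both eigenvalues are negative, so H is negative definite: a local maximum.

local maximum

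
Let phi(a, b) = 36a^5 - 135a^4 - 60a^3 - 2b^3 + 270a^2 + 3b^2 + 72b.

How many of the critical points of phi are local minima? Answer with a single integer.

phi separates as a function of a plus a function of b, so ∇phi=0 decouples.
∂phi/∂a = 180a(a - 3)(a - 1)(a + 1) = 0 at a ∈ {-1, 0, 1, 3}; ∂phi/∂b = -6(b - 4)(b + 3) = 0 at b ∈ {-3, 4}.
The Hessian is diagonal: diag(phi_aa, phi_bb). Second derivatives: phi_aa(-1)=-1440, phi_aa(0)=540, phi_aa(1)=-720, phi_aa(3)=4320; phi_bb(-3)=42, phi_bb(4)=-42.
Local minima occur where both diagonal entries positive: (0, -3), (3, -3). Count: 2.

2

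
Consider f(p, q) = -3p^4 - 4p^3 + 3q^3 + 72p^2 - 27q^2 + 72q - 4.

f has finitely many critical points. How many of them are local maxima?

2

f separates as a function of p plus a function of q, so ∇f=0 decouples.
∂f/∂p = -12p(p - 3)(p + 4) = 0 at p ∈ {-4, 0, 3}; ∂f/∂q = 9(q - 4)(q - 2) = 0 at q ∈ {2, 4}.
The Hessian is diagonal: diag(f_pp, f_qq). Second derivatives: f_pp(-4)=-336, f_pp(0)=144, f_pp(3)=-252; f_qq(2)=-18, f_qq(4)=18.
Local maxima occur where both diagonal entries negative: (-4, 2), (3, 2). Count: 2.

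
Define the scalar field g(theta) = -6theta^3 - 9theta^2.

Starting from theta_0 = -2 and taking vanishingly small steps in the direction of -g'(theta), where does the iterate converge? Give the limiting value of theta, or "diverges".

g'(theta) = -18theta(theta + 1), so g'(-2) = -36.
Gradient descent moves in the -g' direction, i.e. theta is increasing.
The nearest critical point in that direction is theta = -1, where g'' = 18 > 0 (a local minimum). The iterate converges there.

-1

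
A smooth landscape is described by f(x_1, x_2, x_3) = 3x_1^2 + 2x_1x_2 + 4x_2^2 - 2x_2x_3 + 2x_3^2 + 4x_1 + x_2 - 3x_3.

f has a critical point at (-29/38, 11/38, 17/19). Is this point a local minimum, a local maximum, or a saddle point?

The Hessian is constant: H = [[6, 2, 0], [2, 8, -2], [0, -2, 4]].
Leading principal minors: Δ₁ = 6, Δ₂ = 44, Δ₃ = 152.
All leading minors are positive, so H is positive definite: a local minimum.

local minimum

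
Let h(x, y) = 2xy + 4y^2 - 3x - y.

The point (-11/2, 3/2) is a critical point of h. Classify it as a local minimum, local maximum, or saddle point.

saddle point

The Hessian of h is constant: H = [[0, 2], [2, 8]].
det(H) = 0·8 − 2² = -4.
Since det(H) < 0, H is indefinite and the critical point is a saddle point.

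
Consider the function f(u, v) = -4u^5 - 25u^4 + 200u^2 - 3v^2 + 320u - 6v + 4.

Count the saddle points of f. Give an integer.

f separates as a function of u plus a function of v, so ∇f=0 decouples.
∂f/∂u = -20(u - 2)(u + 1)(u + 2)(u + 4) = 0 at u ∈ {-4, -2, -1, 2}; ∂f/∂v = -6(v + 1) = 0 at v ∈ {-1}.
The Hessian is diagonal: diag(f_uu, f_vv). Second derivatives: f_uu(-4)=720, f_uu(-2)=-160, f_uu(-1)=180, f_uu(2)=-1440; f_vv(-1)=-6.
Saddle points occur where the two diagonal entries have opposite signs: (-4, -1), (-1, -1). Count: 2.

2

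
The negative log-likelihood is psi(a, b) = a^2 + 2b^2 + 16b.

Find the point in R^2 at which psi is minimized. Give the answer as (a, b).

(0, -4)

psi(a,b) separates as P(a) + Q(b), so its minimum is min P + min Q.
P'(a) = 2a vanishes at a ∈ {0}; Q'(b) = 4b + 16 vanishes at b ∈ {-4}.
Local minima of P (where P''>0): P(0)=0. Local minima of Q: Q(-4)=-32.
So the global minimum of psi is P(0) + Q(-4) = 0 − 32 = -32, attained at (0, -4).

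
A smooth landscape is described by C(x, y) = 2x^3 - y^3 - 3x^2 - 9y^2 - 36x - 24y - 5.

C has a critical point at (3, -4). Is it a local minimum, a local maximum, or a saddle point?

The mixed partial ∂²C/∂x∂y is 0, so the Hessian at any point is diag(C_xx, C_yy) = diag(6(2x - 1), -6(y + 3)).
At (3, -4): H = diag(30, 6).
Both eigenvalues are positive, so H is positive definite: a local minimum.

local minimum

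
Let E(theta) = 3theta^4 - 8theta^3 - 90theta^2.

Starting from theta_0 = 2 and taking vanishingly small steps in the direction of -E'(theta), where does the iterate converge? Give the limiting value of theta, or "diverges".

5

E'(theta) = 12theta(theta - 5)(theta + 3), so E'(2) = -360.
Gradient descent moves in the -E' direction, i.e. theta is increasing.
The nearest critical point in that direction is theta = 5, where E'' = 480 > 0 (a local minimum). The iterate converges there.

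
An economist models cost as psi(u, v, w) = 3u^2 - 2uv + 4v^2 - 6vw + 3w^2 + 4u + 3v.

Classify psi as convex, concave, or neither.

psi is quadratic, so its Hessian is the constant matrix H = [[6, -2, 0], [-2, 8, -6], [0, -6, 6]].
Leading principal minors: 6, 44, 48.
All positive ⇒ H ≻ 0 ⇒ convex.

convex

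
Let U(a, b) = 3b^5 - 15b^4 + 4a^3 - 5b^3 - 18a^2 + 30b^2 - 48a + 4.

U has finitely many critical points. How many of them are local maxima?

U separates as a function of a plus a function of b, so ∇U=0 decouples.
∂U/∂a = 12(a - 4)(a + 1) = 0 at a ∈ {-1, 4}; ∂U/∂b = 15b(b - 4)(b - 1)(b + 1) = 0 at b ∈ {-1, 0, 1, 4}.
The Hessian is diagonal: diag(U_aa, U_bb). Second derivatives: U_aa(-1)=-60, U_aa(4)=60; U_bb(-1)=-150, U_bb(0)=60, U_bb(1)=-90, U_bb(4)=900.
Local maxima occur where both diagonal entries negative: (-1, -1), (-1, 1). Count: 2.

2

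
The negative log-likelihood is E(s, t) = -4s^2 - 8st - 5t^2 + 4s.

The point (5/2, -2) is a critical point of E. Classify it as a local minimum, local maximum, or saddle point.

local maximum

The Hessian of E is constant: H = [[-8, -8], [-8, -10]].
det(H) = (-8)·(-10) − (-8)² = 16.
det(H) > 0 and tr(H) = -18 < 0, so H is negative definite and the point is a local maximum.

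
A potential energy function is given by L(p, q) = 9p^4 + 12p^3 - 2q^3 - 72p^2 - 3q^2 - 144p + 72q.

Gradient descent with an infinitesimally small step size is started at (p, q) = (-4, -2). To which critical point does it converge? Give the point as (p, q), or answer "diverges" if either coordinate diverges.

L is separable, so gradient descent decouples: p follows -∂L/∂p, q follows -∂L/∂q.
∂L/∂p = 36(p - 2)(p + 1)(p + 2); at p=-4 this is -1296, so p increases.
∂L/∂q = -6(q - 3)(q + 4); at q=-2 this is 60, so q decreases.
p converges to its nearest critical value -2 (a local min of the p-part); q converges to -4. The iterate converges to (-2, -4).

(-2, -4)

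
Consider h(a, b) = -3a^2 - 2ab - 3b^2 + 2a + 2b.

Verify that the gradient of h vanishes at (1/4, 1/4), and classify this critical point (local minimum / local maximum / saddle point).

local maximum

∇h = (-6a - 2b + 2, -2a - 6b + 2); substituting (1/4, 1/4) gives ∇h = (0, 0), so (1/4, 1/4) is indeed a critical point.
The Hessian of h is constant: H = [[-6, -2], [-2, -6]].
det(H) = (-6)·(-6) − (-2)² = 32.
det(H) > 0 and tr(H) = -12 < 0, so H is negative definite and the point is a local maximum.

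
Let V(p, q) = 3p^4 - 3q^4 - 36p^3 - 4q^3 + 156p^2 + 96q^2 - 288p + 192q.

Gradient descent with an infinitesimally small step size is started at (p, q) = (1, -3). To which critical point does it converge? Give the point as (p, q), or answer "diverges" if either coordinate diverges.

(2, -1)

V is separable, so gradient descent decouples: p follows -∂V/∂p, q follows -∂V/∂q.
∂V/∂p = 12(p - 4)(p - 3)(p - 2); at p=1 this is -72, so p increases.
∂V/∂q = -12(q - 4)(q + 1)(q + 4); at q=-3 this is -168, so q increases.
p converges to its nearest critical value 2 (a local min of the p-part); q converges to -1. The iterate converges to (2, -1).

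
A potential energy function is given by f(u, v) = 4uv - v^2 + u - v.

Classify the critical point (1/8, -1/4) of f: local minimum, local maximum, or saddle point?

saddle point

The Hessian of f is constant: H = [[0, 4], [4, -2]].
det(H) = 0·(-2) − 4² = -16.
Since det(H) < 0, H is indefinite and the critical point is a saddle point.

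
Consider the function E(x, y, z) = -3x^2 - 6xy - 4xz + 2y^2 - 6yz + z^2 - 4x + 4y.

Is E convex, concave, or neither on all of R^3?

E is quadratic, so its Hessian is the constant matrix H = [[-6, -6, -4], [-6, 4, -6], [-4, -6, 2]].
Leading principal minors: -6, -60, -256.
Neither pattern holds ⇒ H is indefinite ⇒ neither convex nor concave.

neither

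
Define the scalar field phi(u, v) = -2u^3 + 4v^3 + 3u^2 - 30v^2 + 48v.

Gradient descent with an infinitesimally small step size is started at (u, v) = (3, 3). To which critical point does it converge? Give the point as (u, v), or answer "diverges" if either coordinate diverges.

diverges

phi is separable, so gradient descent decouples: u follows -∂phi/∂u, v follows -∂phi/∂v.
∂phi/∂u = -6u(u - 1); at u=3 this is -36, so u increases.
∂phi/∂v = 12(v - 4)(v - 1); at v=3 this is -24, so v increases.
The u-coordinate has no critical point in that direction and runs off to infinity.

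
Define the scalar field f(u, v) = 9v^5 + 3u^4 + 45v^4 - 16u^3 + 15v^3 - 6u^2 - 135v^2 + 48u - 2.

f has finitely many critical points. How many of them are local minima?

4

f separates as a function of u plus a function of v, so ∇f=0 decouples.
∂f/∂u = 12(u - 4)(u - 1)(u + 1) = 0 at u ∈ {-1, 1, 4}; ∂f/∂v = 45v(v - 1)(v + 2)(v + 3) = 0 at v ∈ {-3, -2, 0, 1}.
The Hessian is diagonal: diag(f_uu, f_vv). Second derivatives: f_uu(-1)=120, f_uu(1)=-72, f_uu(4)=180; f_vv(-3)=-540, f_vv(-2)=270, f_vv(0)=-270, f_vv(1)=540.
Local minima occur where both diagonal entries positive: (-1, -2), (-1, 1), (4, -2), (4, 1). Count: 4.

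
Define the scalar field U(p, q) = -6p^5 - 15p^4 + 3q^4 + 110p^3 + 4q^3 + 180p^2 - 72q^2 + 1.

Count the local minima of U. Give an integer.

U separates as a function of p plus a function of q, so ∇U=0 decouples.
∂U/∂p = -30p(p - 3)(p + 1)(p + 4) = 0 at p ∈ {-4, -1, 0, 3}; ∂U/∂q = 12q(q - 3)(q + 4) = 0 at q ∈ {-4, 0, 3}.
The Hessian is diagonal: diag(U_pp, U_qq). Second derivatives: U_pp(-4)=2520, U_pp(-1)=-360, U_pp(0)=360, U_pp(3)=-2520; U_qq(-4)=336, U_qq(0)=-144, U_qq(3)=252.
Local minima occur where both diagonal entries positive: (-4, -4), (-4, 3), (0, -4), (0, 3). Count: 4.

4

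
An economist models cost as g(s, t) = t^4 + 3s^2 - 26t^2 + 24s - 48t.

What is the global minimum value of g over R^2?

-400

g(s,t) separates as P(s) + Q(t), so its minimum is min P + min Q.
P'(s) = 6s + 24 vanishes at s ∈ {-4}; Q'(t) = 4(t - 4)(t + 1)(t + 3) vanishes at t ∈ {-3, -1, 4}.
Local minima of P (where P''>0): P(-4)=-48. Local minima of Q: Q(-3)=-9, Q(4)=-352.
So the global minimum of g is P(-4) + Q(4) = -48 − 352 = -400, attained at (-4, 4).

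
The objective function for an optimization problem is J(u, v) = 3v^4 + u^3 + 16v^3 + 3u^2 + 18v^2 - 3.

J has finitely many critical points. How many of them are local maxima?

1

J separates as a function of u plus a function of v, so ∇J=0 decouples.
∂J/∂u = 3u(u + 2) = 0 at u ∈ {-2, 0}; ∂J/∂v = 12v(v + 1)(v + 3) = 0 at v ∈ {-3, -1, 0}.
The Hessian is diagonal: diag(J_uu, J_vv). Second derivatives: J_uu(-2)=-6, J_uu(0)=6; J_vv(-3)=72, J_vv(-1)=-24, J_vv(0)=36.
Local maxima occur where both diagonal entries negative: (-2, -1). Count: 1.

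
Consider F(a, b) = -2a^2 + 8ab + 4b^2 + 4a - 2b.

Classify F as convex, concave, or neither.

F is quadratic, so its Hessian is the constant matrix H = [[-4, 8], [8, 8]].
det(H) = -96, tr(H) = 4.
det(H) < 0, so H is indefinite: neither convex nor concave.

neither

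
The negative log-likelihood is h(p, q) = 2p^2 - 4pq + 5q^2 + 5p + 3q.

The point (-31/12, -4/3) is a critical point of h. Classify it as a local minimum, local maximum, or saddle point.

The Hessian of h is constant: H = [[4, -4], [-4, 10]].
det(H) = 4·10 − (-4)² = 24.
det(H) > 0 and tr(H) = 14 > 0, so H is positive definite and the point is a local minimum.

local minimum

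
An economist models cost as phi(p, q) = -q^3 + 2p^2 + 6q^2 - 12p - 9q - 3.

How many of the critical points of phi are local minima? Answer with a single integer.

1

phi separates as a function of p plus a function of q, so ∇phi=0 decouples.
∂phi/∂p = 4(p - 3) = 0 at p ∈ {3}; ∂phi/∂q = -3(q - 3)(q - 1) = 0 at q ∈ {1, 3}.
The Hessian is diagonal: diag(phi_pp, phi_qq). Second derivatives: phi_pp(3)=4; phi_qq(1)=6, phi_qq(3)=-6.
Local minima occur where both diagonal entries positive: (3, 1). Count: 1.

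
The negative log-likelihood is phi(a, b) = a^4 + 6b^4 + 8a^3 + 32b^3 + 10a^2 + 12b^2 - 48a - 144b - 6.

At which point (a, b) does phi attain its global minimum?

phi(a,b) separates as P(a) + Q(b) − 6, so its minimum is min P + min Q − 6.
P'(a) = 4(a - 1)(a + 3)(a + 4) vanishes at a ∈ {-4, -3, 1}; Q'(b) = 24(b - 1)(b + 2)(b + 3) vanishes at b ∈ {-3, -2, 1}.
Local minima of P (where P''>0): P(-4)=96, P(1)=-29. Local minima of Q: Q(-3)=162, Q(1)=-94.
So the global minimum of phi is P(1) + Q(1) − 6 = -29 − 94 − 6 = -129, attained at (1, 1).

(1, 1)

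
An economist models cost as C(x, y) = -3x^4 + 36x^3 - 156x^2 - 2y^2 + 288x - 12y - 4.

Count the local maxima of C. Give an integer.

2

C separates as a function of x plus a function of y, so ∇C=0 decouples.
∂C/∂x = -12(x - 4)(x - 3)(x - 2) = 0 at x ∈ {2, 3, 4}; ∂C/∂y = -4(y + 3) = 0 at y ∈ {-3}.
The Hessian is diagonal: diag(C_xx, C_yy). Second derivatives: C_xx(2)=-24, C_xx(3)=12, C_xx(4)=-24; C_yy(-3)=-4.
Local maxima occur where both diagonal entries negative: (2, -3), (4, -3). Count: 2.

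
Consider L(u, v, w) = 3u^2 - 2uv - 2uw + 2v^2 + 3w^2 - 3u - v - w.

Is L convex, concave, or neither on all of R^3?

L is quadratic, so its Hessian is the constant matrix H = [[6, -2, -2], [-2, 4, 0], [-2, 0, 6]].
Leading principal minors: 6, 20, 104.
All positive ⇒ H ≻ 0 ⇒ convex.

convex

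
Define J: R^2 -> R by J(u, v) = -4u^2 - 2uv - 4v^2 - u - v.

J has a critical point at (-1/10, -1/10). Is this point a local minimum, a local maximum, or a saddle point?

The Hessian of J is constant: H = [[-8, -2], [-2, -8]].
det(H) = (-8)·(-8) − (-2)² = 60.
det(H) > 0 and tr(H) = -16 < 0, so H is negative definite and the point is a local maximum.

local maximum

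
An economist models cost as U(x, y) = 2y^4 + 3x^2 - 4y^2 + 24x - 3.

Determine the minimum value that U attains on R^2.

-53

U(x,y) separates as P(x) + Q(y) − 3, so its minimum is min P + min Q − 3.
P'(x) = 6x + 24 vanishes at x ∈ {-4}; Q'(y) = 8y(y - 1)(y + 1) vanishes at y ∈ {-1, 0, 1}.
Local minima of P (where P''>0): P(-4)=-48. Local minima of Q: Q(-1)=-2, Q(1)=-2.
So the global minimum of U is P(-4) + Q(-1) − 3 = -48 − 2 − 3 = -53, attained at (-4, -1).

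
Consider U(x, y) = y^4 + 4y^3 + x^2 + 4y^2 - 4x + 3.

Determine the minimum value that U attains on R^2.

U(x,y) separates as P(x) + Q(y) + 3, so its minimum is min P + min Q + 3.
P'(x) = 2x - 4 vanishes at x ∈ {2}; Q'(y) = 4y(y + 1)(y + 2) vanishes at y ∈ {-2, -1, 0}.
Local minima of P (where P''>0): P(2)=-4. Local minima of Q: Q(-2)=0, Q(0)=0.
So the global minimum of U is P(2) + Q(-2) + 3 = -4 + 0 + 3 = -1, attained at (2, -2).

-1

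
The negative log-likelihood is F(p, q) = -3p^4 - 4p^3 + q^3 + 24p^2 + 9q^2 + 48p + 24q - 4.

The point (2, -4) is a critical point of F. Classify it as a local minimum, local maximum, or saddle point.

The mixed partial ∂²F/∂p∂q is 0, so the Hessian at any point is diag(F_pp, F_qq) = diag(12(-3p^2 - 2p + 4), 6(q + 3)).
At (2, -4): H = diag(-144, -6).
Both eigenvalues are negative, so H is negative definite: a local maximum.

local maximum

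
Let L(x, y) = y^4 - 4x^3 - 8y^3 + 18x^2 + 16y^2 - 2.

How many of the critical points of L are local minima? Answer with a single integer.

2

L separates as a function of x plus a function of y, so ∇L=0 decouples.
∂L/∂x = -12x(x - 3) = 0 at x ∈ {0, 3}; ∂L/∂y = 4y(y - 4)(y - 2) = 0 at y ∈ {0, 2, 4}.
The Hessian is diagonal: diag(L_xx, L_yy). Second derivatives: L_xx(0)=36, L_xx(3)=-36; L_yy(0)=32, L_yy(2)=-16, L_yy(4)=32.
Local minima occur where both diagonal entries positive: (0, 0), (0, 4). Count: 2.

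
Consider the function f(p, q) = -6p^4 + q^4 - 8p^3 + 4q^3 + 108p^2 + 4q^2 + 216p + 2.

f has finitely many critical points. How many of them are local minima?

2

f separates as a function of p plus a function of q, so ∇f=0 decouples.
∂f/∂p = -24(p - 3)(p + 1)(p + 3) = 0 at p ∈ {-3, -1, 3}; ∂f/∂q = 4q(q + 1)(q + 2) = 0 at q ∈ {-2, -1, 0}.
The Hessian is diagonal: diag(f_pp, f_qq). Second derivatives: f_pp(-3)=-288, f_pp(-1)=192, f_pp(3)=-576; f_qq(-2)=8, f_qq(-1)=-4, f_qq(0)=8.
Local minima occur where both diagonal entries positive: (-1, -2), (-1, 0). Count: 2.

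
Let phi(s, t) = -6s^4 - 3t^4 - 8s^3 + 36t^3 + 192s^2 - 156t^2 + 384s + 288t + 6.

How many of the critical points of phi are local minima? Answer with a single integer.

1

phi separates as a function of s plus a function of t, so ∇phi=0 decouples.
∂phi/∂s = -24(s - 4)(s + 1)(s + 4) = 0 at s ∈ {-4, -1, 4}; ∂phi/∂t = -12(t - 4)(t - 3)(t - 2) = 0 at t ∈ {2, 3, 4}.
The Hessian is diagonal: diag(phi_ss, phi_tt). Second derivatives: phi_ss(-4)=-576, phi_ss(-1)=360, phi_ss(4)=-960; phi_tt(2)=-24, phi_tt(3)=12, phi_tt(4)=-24.
Local minima occur where both diagonal entries positive: (-1, 3). Count: 1.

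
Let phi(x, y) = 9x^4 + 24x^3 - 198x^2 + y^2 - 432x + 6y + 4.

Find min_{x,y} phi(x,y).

-1706

phi(x,y) separates as P(x) + Q(y) + 4, so its minimum is min P + min Q + 4.
P'(x) = 36(x - 3)(x + 1)(x + 4) vanishes at x ∈ {-4, -1, 3}; Q'(y) = 2y + 6 vanishes at y ∈ {-3}.
Local minima of P (where P''>0): P(-4)=-672, P(3)=-1701. Local minima of Q: Q(-3)=-9.
So the global minimum of phi is P(3) + Q(-3) + 4 = -1701 − 9 + 4 = -1706, attained at (3, -3).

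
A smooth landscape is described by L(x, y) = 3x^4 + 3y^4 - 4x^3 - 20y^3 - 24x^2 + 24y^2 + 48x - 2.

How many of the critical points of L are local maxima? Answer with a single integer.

L separates as a function of x plus a function of y, so ∇L=0 decouples.
∂L/∂x = 12(x - 2)(x - 1)(x + 2) = 0 at x ∈ {-2, 1, 2}; ∂L/∂y = 12y(y - 4)(y - 1) = 0 at y ∈ {0, 1, 4}.
The Hessian is diagonal: diag(L_xx, L_yy). Second derivatives: L_xx(-2)=144, L_xx(1)=-36, L_xx(2)=48; L_yy(0)=48, L_yy(1)=-36, L_yy(4)=144.
Local maxima occur where both diagonal entries negative: (1, 1). Count: 1.

1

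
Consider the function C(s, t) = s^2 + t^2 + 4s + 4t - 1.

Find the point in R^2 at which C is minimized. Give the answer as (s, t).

C(s,t) separates as P(s) + Q(t) − 1, so its minimum is min P + min Q − 1.
P'(s) = 2s + 4 vanishes at s ∈ {-2}; Q'(t) = 2(t + 2) vanishes at t ∈ {-2}.
Local minima of P (where P''>0): P(-2)=-4. Local minima of Q: Q(-2)=-4.
So the global minimum of C is P(-2) + Q(-2) − 1 = -4 − 4 − 1 = -9, attained at (-2, -2).

(-2, -2)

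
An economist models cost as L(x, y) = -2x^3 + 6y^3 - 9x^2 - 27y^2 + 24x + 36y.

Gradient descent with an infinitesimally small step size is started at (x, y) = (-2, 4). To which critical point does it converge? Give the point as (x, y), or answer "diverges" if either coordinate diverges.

(-4, 2)

L is separable, so gradient descent decouples: x follows -∂L/∂x, y follows -∂L/∂y.
∂L/∂x = -6(x - 1)(x + 4); at x=-2 this is 36, so x decreases.
∂L/∂y = 18(y - 2)(y - 1); at y=4 this is 108, so y decreases.
x converges to its nearest critical value -4 (a local min of the x-part); y converges to 2. The iterate converges to (-4, 2).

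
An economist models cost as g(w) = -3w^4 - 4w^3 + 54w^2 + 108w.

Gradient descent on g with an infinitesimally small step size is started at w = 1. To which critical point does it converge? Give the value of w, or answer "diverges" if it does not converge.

-1

g'(w) = -12(w - 3)(w + 1)(w + 3), so g'(1) = 192.
Gradient descent moves in the -g' direction, i.e. w is decreasing.
The nearest critical point in that direction is w = -1, where g'' = 96 > 0 (a local minimum). The iterate converges there.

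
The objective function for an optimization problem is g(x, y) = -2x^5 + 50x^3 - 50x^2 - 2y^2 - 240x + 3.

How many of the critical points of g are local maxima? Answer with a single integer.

g separates as a function of x plus a function of y, so ∇g=0 decouples.
∂g/∂x = -10(x - 3)(x - 2)(x + 1)(x + 4) = 0 at x ∈ {-4, -1, 2, 3}; ∂g/∂y = -4y = 0 at y ∈ {0}.
The Hessian is diagonal: diag(g_xx, g_yy). Second derivatives: g_xx(-4)=1260, g_xx(-1)=-360, g_xx(2)=180, g_xx(3)=-280; g_yy(0)=-4.
Local maxima occur where both diagonal entries negative: (-1, 0), (3, 0). Count: 2.

2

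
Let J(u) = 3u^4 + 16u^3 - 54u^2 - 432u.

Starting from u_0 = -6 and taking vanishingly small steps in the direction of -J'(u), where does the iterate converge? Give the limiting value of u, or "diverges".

J'(u) = 12(u - 3)(u + 3)(u + 4), so J'(-6) = -648.
Gradient descent moves in the -J' direction, i.e. u is increasing.
The nearest critical point in that direction is u = -4, where J'' = 84 > 0 (a local minimum). The iterate converges there.

-4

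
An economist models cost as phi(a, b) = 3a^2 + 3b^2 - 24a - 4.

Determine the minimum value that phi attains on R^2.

-52

phi(a,b) separates as P(a) + Q(b) − 4, so its minimum is min P + min Q − 4.
P'(a) = 6a - 24 vanishes at a ∈ {4}; Q'(b) = 6b vanishes at b ∈ {0}.
Local minima of P (where P''>0): P(4)=-48. Local minima of Q: Q(0)=0.
So the global minimum of phi is P(4) + Q(0) − 4 = -48 + 0 − 4 = -52, attained at (4, 0).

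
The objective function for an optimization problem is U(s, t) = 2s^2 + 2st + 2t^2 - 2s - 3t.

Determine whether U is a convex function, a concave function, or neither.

convex

U is quadratic, so its Hessian is the constant matrix H = [[4, 2], [2, 4]].
det(H) = 12, tr(H) = 8.
det(H) > 0 and tr(H) > 0, so H is positive definite everywhere: convex.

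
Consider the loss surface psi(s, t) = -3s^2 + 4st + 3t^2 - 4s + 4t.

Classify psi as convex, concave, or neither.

psi is quadratic, so its Hessian is the constant matrix H = [[-6, 4], [4, 6]].
det(H) = -52, tr(H) = 0.
det(H) < 0, so H is indefinite: neither convex nor concave.

neither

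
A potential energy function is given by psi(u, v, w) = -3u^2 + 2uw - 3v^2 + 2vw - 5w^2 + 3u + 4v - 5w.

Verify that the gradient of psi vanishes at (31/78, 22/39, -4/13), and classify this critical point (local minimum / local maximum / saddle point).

local maximum

∇psi = (-6u + 2w + 3, -6v + 2w + 4, 2u + 2v - 10w - 5); substituting (31/78, 22/39, -4/13) gives ∇psi = (0, 0, 0), so (31/78, 22/39, -4/13) is indeed a critical point.
The Hessian is constant: H = [[-6, 0, 2], [0, -6, 2], [2, 2, -10]].
Leading principal minors: Δ₁ = -6, Δ₂ = 36, Δ₃ = -312.
The minors alternate sign starting negative (−, +, −), so H is negative definite: a local maximum.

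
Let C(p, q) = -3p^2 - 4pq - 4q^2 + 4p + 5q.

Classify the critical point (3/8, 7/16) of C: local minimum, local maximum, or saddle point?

local maximum

The Hessian of C is constant: H = [[-6, -4], [-4, -8]].
det(H) = (-6)·(-8) − (-4)² = 32.
det(H) > 0 and tr(H) = -14 < 0, so H is negative definite and the point is a local maximum.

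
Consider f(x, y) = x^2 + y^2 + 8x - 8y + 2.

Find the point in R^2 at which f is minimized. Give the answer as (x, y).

f(x,y) separates as P(x) + Q(y) + 2, so its minimum is min P + min Q + 2.
P'(x) = 2x + 8 vanishes at x ∈ {-4}; Q'(y) = 2y - 8 vanishes at y ∈ {4}.
Local minima of P (where P''>0): P(-4)=-16. Local minima of Q: Q(4)=-16.
So the global minimum of f is P(-4) + Q(4) + 2 = -16 − 16 + 2 = -30, attained at (-4, 4).

(-4, 4)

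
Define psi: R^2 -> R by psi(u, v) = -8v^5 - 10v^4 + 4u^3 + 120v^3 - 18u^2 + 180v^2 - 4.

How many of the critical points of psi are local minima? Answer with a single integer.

2

psi separates as a function of u plus a function of v, so ∇psi=0 decouples.
∂psi/∂u = 12u(u - 3) = 0 at u ∈ {0, 3}; ∂psi/∂v = -40v(v - 3)(v + 1)(v + 3) = 0 at v ∈ {-3, -1, 0, 3}.
The Hessian is diagonal: diag(psi_uu, psi_vv). Second derivatives: psi_uu(0)=-36, psi_uu(3)=36; psi_vv(-3)=1440, psi_vv(-1)=-320, psi_vv(0)=360, psi_vv(3)=-2880.
Local minima occur where both diagonal entries positive: (3, -3), (3, 0). Count: 2.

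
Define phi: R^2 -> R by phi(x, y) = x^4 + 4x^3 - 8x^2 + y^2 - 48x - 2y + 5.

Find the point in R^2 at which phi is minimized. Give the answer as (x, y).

(2, 1)

phi(x,y) separates as P(x) + Q(y) + 5, so its minimum is min P + min Q + 5.
P'(x) = 4(x - 2)(x + 2)(x + 3) vanishes at x ∈ {-3, -2, 2}; Q'(y) = 2y - 2 vanishes at y ∈ {1}.
Local minima of P (where P''>0): P(-3)=45, P(2)=-80. Local minima of Q: Q(1)=-1.
So the global minimum of phi is P(2) + Q(1) + 5 = -80 − 1 + 5 = -76, attained at (2, 1).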